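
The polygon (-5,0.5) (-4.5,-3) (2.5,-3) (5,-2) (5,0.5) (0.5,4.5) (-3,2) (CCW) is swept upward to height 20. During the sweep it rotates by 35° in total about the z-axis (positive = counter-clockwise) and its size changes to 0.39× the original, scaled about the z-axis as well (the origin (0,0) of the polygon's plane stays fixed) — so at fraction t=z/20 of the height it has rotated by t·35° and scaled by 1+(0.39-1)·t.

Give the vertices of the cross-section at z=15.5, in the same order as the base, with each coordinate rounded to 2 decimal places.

Cross-section at z=15.5: (-2.47,-0.97) (-1.39,-2.49) (1.89,-0.81) (2.83,0.26) (2.23,1.44) (-0.85,2.23) (-1.89,0.22)

t = z/height = 15.5/20 = 0.775
s = 1 + (scale-1)·z/height = 1 + (0.39-1)·15.5/20 = 0.527250
θ = twist·z/height = 35°·15.5/20 = 27.1250° = 0.473421 rad
cos θ = 0.890014, sin θ = 0.455933 (intermediates below are computed at full precision and shown rounded to 5 d.p.)
v1: (-5,0.5) → rotate → (-4.67804,-1.83466) → ×s → (-2.46649,-0.96732) → (-2.47,-0.97)
v2: (-4.5,-3) → rotate → (-2.63726,-4.72174) → ×s → (-1.39050,-2.48954) → (-1.39,-2.49)
v3: (2.5,-3) → rotate → (3.59283,-1.53021) → ×s → (1.89432,-0.80680) → (1.89,-0.81)
v4: (5,-2) → rotate → (5.36194,0.49964) → ×s → (2.82708,0.26343) → (2.83,0.26)
v5: (5,0.5) → rotate → (4.22210,2.72467) → ×s → (2.22610,1.43658) → (2.23,1.44)
v6: (0.5,4.5) → rotate → (-1.60669,4.23303) → ×s → (-0.84713,2.23186) → (-0.85,2.23)
v7: (-3,2) → rotate → (-3.58191,0.41223) → ×s → (-1.88856,0.21735) → (-1.89,0.22)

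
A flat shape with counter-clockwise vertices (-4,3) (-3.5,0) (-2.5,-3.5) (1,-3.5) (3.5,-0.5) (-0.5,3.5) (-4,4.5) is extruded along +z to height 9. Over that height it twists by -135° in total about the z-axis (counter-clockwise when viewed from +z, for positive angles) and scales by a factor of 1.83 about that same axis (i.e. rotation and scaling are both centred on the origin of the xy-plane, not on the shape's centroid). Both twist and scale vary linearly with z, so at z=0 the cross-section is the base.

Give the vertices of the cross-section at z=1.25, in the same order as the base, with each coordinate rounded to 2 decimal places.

Cross-section at z=1.25: (-3.15,4.60) (-3.70,1.25) (-3.89,-2.80) (-0.20,-4.05) (3.52,-1.78) (0.73,3.88) (-2.61,6.19)

t = z/height = 1.25/9 = 0.138889
s = 1 + (scale-1)·z/height = 1 + (1.83-1)·1.25/9 = 1.115278
θ = twist·z/height = -135°·1.25/9 = -18.7500° = -0.327249 rad
cos θ = 0.946930, sin θ = -0.321439 (intermediates below are computed at full precision and shown rounded to 5 d.p.)
v1: (-4,3) → rotate → (-2.82340,4.12655) → ×s → (-3.14888,4.60225) → (-3.15,4.60)
v2: (-3.5,0) → rotate → (-3.31426,1.12504) → ×s → (-3.69632,1.25473) → (-3.70,1.25)
v3: (-2.5,-3.5) → rotate → (-3.49236,-2.51066) → ×s → (-3.89496,-2.80008) → (-3.89,-2.80)
v4: (1,-3.5) → rotate → (-0.17811,-3.63569) → ×s → (-0.19864,-4.05481) → (-0.20,-4.05)
v5: (3.5,-0.5) → rotate → (3.15354,-1.59850) → ×s → (3.51707,-1.78278) → (3.52,-1.78)
v6: (-0.5,3.5) → rotate → (0.65157,3.47498) → ×s → (0.72668,3.87556) → (0.73,3.88)
v7: (-4,4.5) → rotate → (-2.34124,5.54694) → ×s → (-2.61114,6.18638) → (-2.61,6.19)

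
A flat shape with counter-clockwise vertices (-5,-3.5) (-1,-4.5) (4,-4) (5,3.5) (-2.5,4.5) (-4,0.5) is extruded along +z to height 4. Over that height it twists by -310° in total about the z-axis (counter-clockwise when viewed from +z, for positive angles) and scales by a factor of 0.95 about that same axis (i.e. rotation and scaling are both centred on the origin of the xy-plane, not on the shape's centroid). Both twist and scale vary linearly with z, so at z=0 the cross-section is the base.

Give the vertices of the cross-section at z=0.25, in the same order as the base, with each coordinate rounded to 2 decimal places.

t = z/height = 0.25/4 = 0.0625
s = 1 + (scale-1)·z/height = 1 + (0.95-1)·0.25/4 = 0.996875
θ = twist·z/height = -310°·0.25/4 = -19.3750° = -0.338158 rad
cos θ = 0.943368, sin θ = -0.331750 (intermediates below are computed at full precision and shown rounded to 5 d.p.)
v1: (-5,-3.5) → rotate → (-5.87796,-1.64304) → ×s → (-5.85959,-1.63790) → (-5.86,-1.64)
v2: (-1,-4.5) → rotate → (-2.43624,-3.91340) → ×s → (-2.42863,-3.90117) → (-2.43,-3.90)
v3: (4,-4) → rotate → (2.44647,-5.10047) → ×s → (2.43883,-5.08453) → (2.44,-5.08)
v4: (5,3.5) → rotate → (5.87796,1.64304) → ×s → (5.85959,1.63790) → (5.86,1.64)
v5: (-2.5,4.5) → rotate → (-0.86555,5.07453) → ×s → (-0.86284,5.05867) → (-0.86,5.06)
v6: (-4,0.5) → rotate → (-3.60760,1.79868) → ×s → (-3.59632,1.79306) → (-3.60,1.79)

Cross-section at z=0.25: (-5.86,-1.64) (-2.43,-3.90) (2.44,-5.08) (5.86,1.64) (-0.86,5.06) (-3.60,1.79)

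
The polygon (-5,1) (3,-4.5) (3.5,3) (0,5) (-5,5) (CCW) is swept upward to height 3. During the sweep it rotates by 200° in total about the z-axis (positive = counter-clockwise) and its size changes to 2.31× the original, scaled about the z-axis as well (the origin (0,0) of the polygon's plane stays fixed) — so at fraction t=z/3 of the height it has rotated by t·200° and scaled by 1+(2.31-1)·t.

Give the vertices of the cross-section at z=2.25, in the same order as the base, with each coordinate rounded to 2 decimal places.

Cross-section at z=2.25: (7.59,-6.67) (-0.69,10.70) (-8.98,-1.68) (-4.96,-8.58) (3.63,-13.54)

t = z/height = 2.25/3 = 0.75
s = 1 + (scale-1)·z/height = 1 + (2.31-1)·2.25/3 = 1.982500
θ = twist·z/height = 200°·2.25/3 = 150.0000° = 2.617994 rad
cos θ = -0.866025, sin θ = 0.500000 (intermediates below are computed at full precision and shown rounded to 5 d.p.)
v1: (-5,1) → rotate → (3.83013,-3.36603) → ×s → (7.59323,-6.67315) → (7.59,-6.67)
v2: (3,-4.5) → rotate → (-0.34808,5.39711) → ×s → (-0.69006,10.69978) → (-0.69,10.70)
v3: (3.5,3) → rotate → (-4.53109,-0.84808) → ×s → (-8.98288,-1.68131) → (-8.98,-1.68)
v4: (0,5) → rotate → (-2.50000,-4.33013) → ×s → (-4.95625,-8.58448) → (-4.96,-8.58)
v5: (-5,5) → rotate → (1.83013,-6.83013) → ×s → (3.62823,-13.54073) → (3.63,-13.54)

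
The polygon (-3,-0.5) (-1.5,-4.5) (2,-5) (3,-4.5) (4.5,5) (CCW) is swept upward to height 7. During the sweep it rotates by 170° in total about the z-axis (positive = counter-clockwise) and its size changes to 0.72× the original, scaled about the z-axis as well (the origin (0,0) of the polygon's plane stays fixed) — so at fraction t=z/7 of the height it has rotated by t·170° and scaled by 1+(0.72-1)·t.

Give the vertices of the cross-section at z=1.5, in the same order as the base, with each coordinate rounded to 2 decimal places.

t = z/height = 1.5/7 = 0.214286
s = 1 + (scale-1)·z/height = 1 + (0.72-1)·1.5/7 = 0.940000
θ = twist·z/height = 170°·1.5/7 = 36.4286° = 0.635799 rad
cos θ = 0.804598, sin θ = 0.593820 (intermediates below are computed at full precision and shown rounded to 5 d.p.)
v1: (-3,-0.5) → rotate → (-2.11688,-2.18376) → ×s → (-1.98987,-2.05273) → (-1.99,-2.05)
v2: (-1.5,-4.5) → rotate → (1.46529,-4.51142) → ×s → (1.37738,-4.24074) → (1.38,-4.24)
v3: (2,-5) → rotate → (4.57830,-2.83535) → ×s → (4.30360,-2.66523) → (4.30,-2.67)
v4: (3,-4.5) → rotate → (5.08598,-1.83923) → ×s → (4.78083,-1.72888) → (4.78,-1.73)
v5: (4.5,5) → rotate → (0.65159,6.69518) → ×s → (0.61249,6.29347) → (0.61,6.29)

Cross-section at z=1.5: (-1.99,-2.05) (1.38,-4.24) (4.30,-2.67) (4.78,-1.73) (0.61,6.29)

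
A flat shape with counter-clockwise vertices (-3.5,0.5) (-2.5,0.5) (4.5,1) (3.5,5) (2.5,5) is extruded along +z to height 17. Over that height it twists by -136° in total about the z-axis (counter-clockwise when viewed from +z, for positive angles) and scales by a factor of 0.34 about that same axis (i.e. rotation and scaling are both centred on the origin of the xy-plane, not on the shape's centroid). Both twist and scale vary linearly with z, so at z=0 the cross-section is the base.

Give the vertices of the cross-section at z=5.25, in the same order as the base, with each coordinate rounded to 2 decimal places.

t = z/height = 5.25/17 = 0.308824
s = 1 + (scale-1)·z/height = 1 + (0.34-1)·5.25/17 = 0.796176
θ = twist·z/height = -136°·5.25/17 = -42.0000° = -0.733038 rad
cos θ = 0.743145, sin θ = -0.669131 (intermediates below are computed at full precision and shown rounded to 5 d.p.)
v1: (-3.5,0.5) → rotate → (-2.26644,2.71353) → ×s → (-1.80449,2.16045) → (-1.80,2.16)
v2: (-2.5,0.5) → rotate → (-1.52330,2.04440) → ×s → (-1.21281,1.62770) → (-1.21,1.63)
v3: (4.5,1) → rotate → (4.01328,-2.26794) → ×s → (3.19528,-1.80568) → (3.20,-1.81)
v4: (3.5,5) → rotate → (5.94666,1.37377) → ×s → (4.73459,1.09376) → (4.73,1.09)
v5: (2.5,5) → rotate → (5.20352,2.04290) → ×s → (4.14292,1.62651) → (4.14,1.63)

Cross-section at z=5.25: (-1.80,2.16) (-1.21,1.63) (3.20,-1.81) (4.73,1.09) (4.14,1.63)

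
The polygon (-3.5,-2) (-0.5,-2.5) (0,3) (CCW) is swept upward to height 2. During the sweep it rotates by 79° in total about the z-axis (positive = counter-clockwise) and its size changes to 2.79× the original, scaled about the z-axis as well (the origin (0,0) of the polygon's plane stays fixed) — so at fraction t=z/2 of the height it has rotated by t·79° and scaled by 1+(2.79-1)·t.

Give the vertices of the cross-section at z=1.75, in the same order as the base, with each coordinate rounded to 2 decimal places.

Cross-section at z=1.75: (1.60,-10.22) (5.54,-3.48) (-7.19,2.74)

t = z/height = 1.75/2 = 0.875
s = 1 + (scale-1)·z/height = 1 + (2.79-1)·1.75/2 = 2.566250
θ = twist·z/height = 79°·1.75/2 = 69.1250° = 1.206459 rad
cos θ = 0.356330, sin θ = 0.934360 (intermediates below are computed at full precision and shown rounded to 5 d.p.)
v1: (-3.5,-2) → rotate → (0.62156,-3.98292) → ×s → (1.59509,-10.22117) → (1.60,-10.22)
v2: (-0.5,-2.5) → rotate → (2.15773,-1.35801) → ×s → (5.53729,-3.48498) → (5.54,-3.48)
v3: (0,3) → rotate → (-2.80308,1.06899) → ×s → (-7.19340,2.74330) → (-7.19,2.74)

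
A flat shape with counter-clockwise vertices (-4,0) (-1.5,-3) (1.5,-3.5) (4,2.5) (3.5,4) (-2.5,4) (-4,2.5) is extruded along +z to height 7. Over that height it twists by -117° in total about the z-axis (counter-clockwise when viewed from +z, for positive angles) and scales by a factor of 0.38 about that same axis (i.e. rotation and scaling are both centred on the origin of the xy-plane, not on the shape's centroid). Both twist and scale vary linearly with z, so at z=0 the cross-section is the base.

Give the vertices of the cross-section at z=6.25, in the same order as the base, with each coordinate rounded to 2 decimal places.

t = z/height = 6.25/7 = 0.892857
s = 1 + (scale-1)·z/height = 1 + (0.38-1)·6.25/7 = 0.446429
θ = twist·z/height = -117°·6.25/7 = -104.4643° = -1.823246 rad
cos θ = -0.249776, sin θ = -0.968304 (intermediates below are computed at full precision and shown rounded to 5 d.p.)
v1: (-4,0) → rotate → (0.99911,3.87321) → ×s → (0.44603,1.72911) → (0.45,1.73)
v2: (-1.5,-3) → rotate → (-2.53025,2.20178) → ×s → (-1.12957,0.98294) → (-1.13,0.98)
v3: (1.5,-3.5) → rotate → (-3.76373,-0.57824) → ×s → (-1.68024,-0.25814) → (-1.68,-0.26)
v4: (4,2.5) → rotate → (1.42165,-4.49766) → ×s → (0.63467,-2.00788) → (0.63,-2.01)
v5: (3.5,4) → rotate → (2.99900,-4.38817) → ×s → (1.33884,-1.95900) → (1.34,-1.96)
v6: (-2.5,4) → rotate → (4.49766,1.42165) → ×s → (2.00788,0.63467) → (2.01,0.63)
v7: (-4,2.5) → rotate → (3.41986,3.24877) → ×s → (1.52673,1.45035) → (1.53,1.45)

Cross-section at z=6.25: (0.45,1.73) (-1.13,0.98) (-1.68,-0.26) (0.63,-2.01) (1.34,-1.96) (2.01,0.63) (1.53,1.45)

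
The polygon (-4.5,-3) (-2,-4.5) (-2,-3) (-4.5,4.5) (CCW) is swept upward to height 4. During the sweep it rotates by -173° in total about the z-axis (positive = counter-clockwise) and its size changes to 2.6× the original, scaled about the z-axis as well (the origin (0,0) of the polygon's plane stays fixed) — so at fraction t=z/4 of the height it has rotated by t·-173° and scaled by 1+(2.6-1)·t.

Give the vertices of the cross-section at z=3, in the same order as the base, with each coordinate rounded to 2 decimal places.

t = z/height = 3/4 = 0.75
s = 1 + (scale-1)·z/height = 1 + (2.6-1)·3/4 = 2.200000
θ = twist·z/height = -173°·3/4 = -129.7500° = -2.264565 rad
cos θ = -0.639439, sin θ = -0.768842 (intermediates below are computed at full precision and shown rounded to 5 d.p.)
v1: (-4.5,-3) → rotate → (0.57095,5.37811) → ×s → (1.25609,11.83183) → (1.26,11.83)
v2: (-2,-4.5) → rotate → (-2.18091,4.41516) → ×s → (-4.79800,9.71335) → (-4.80,9.71)
v3: (-2,-3) → rotate → (-1.02765,3.45600) → ×s → (-2.26082,7.60320) → (-2.26,7.60)
v4: (-4.5,4.5) → rotate → (6.33726,0.58231) → ×s → (13.94198,1.28109) → (13.94,1.28)

Cross-section at z=3: (1.26,11.83) (-4.80,9.71) (-2.26,7.60) (13.94,1.28)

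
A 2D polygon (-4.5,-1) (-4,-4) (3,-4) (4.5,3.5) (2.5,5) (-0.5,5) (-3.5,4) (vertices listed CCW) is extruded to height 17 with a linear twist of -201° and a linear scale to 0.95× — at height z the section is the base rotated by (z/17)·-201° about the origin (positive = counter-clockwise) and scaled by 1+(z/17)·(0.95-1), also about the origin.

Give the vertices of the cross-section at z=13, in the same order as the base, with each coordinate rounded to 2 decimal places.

t = z/height = 13/17 = 0.764706
s = 1 + (scale-1)·z/height = 1 + (0.95-1)·13/17 = 0.961765
θ = twist·z/height = -201°·13/17 = -153.7059° = -2.682674 rad
cos θ = -0.896532, sin θ = -0.442979 (intermediates below are computed at full precision and shown rounded to 5 d.p.)
v1: (-4.5,-1) → rotate → (3.59141,2.88994) → ×s → (3.45410,2.77944) → (3.45,2.78)
v2: (-4,-4) → rotate → (1.81421,5.35804) → ×s → (1.74484,5.15318) → (1.74,5.15)
v3: (3,-4) → rotate → (-4.46151,2.25719) → ×s → (-4.29093,2.17089) → (-4.29,2.17)
v4: (4.5,3.5) → rotate → (-2.48397,-5.13127) → ×s → (-2.38899,-4.93507) → (-2.39,-4.94)
v5: (2.5,5) → rotate → (-0.02643,-5.59011) → ×s → (-0.02542,-5.37637) → (-0.03,-5.38)
v6: (-0.5,5) → rotate → (2.66316,-4.26117) → ×s → (2.56133,-4.09824) → (2.56,-4.10)
v7: (-3.5,4) → rotate → (4.90978,-2.03570) → ×s → (4.72205,-1.95787) → (4.72,-1.96)

Cross-section at z=13: (3.45,2.78) (1.74,5.15) (-4.29,2.17) (-2.39,-4.94) (-0.03,-5.38) (2.56,-4.10) (4.72,-1.96)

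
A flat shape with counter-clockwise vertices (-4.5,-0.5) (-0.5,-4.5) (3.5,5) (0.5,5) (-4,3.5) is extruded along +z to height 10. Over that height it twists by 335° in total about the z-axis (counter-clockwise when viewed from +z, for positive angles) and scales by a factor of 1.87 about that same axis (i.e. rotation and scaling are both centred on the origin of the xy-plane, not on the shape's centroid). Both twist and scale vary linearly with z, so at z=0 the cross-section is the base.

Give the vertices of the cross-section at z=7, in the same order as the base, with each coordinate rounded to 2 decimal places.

t = z/height = 7/10 = 0.7
s = 1 + (scale-1)·z/height = 1 + (1.87-1)·7/10 = 1.609000
θ = twist·z/height = 335°·7/10 = 234.5000° = 4.092797 rad
cos θ = -0.580703, sin θ = -0.814116 (intermediates below are computed at full precision and shown rounded to 5 d.p.)
v1: (-4.5,-0.5) → rotate → (2.20611,3.95387) → ×s → (3.54962,6.36178) → (3.55,6.36)
v2: (-0.5,-4.5) → rotate → (-3.37317,3.02022) → ×s → (-5.42743,4.85954) → (-5.43,4.86)
v3: (3.5,5) → rotate → (2.03812,-5.75292) → ×s → (3.27933,-9.25645) → (3.28,-9.26)
v4: (0.5,5) → rotate → (3.78023,-3.31057) → ×s → (6.08238,-5.32671) → (6.08,-5.33)
v5: (-4,3.5) → rotate → (5.17222,1.22400) → ×s → (8.32210,1.96942) → (8.32,1.97)

Cross-section at z=7: (3.55,6.36) (-5.43,4.86) (3.28,-9.26) (6.08,-5.33) (8.32,1.97)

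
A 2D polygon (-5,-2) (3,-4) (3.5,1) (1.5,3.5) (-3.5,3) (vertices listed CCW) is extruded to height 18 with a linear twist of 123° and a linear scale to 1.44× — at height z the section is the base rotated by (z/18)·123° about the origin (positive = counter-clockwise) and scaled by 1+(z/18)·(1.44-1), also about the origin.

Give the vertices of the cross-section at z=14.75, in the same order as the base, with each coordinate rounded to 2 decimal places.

Cross-section at z=14.75: (3.95,-6.17) (4.58,5.03) (-2.23,4.42) (-5.06,1.11) (-3.12,-5.44)

t = z/height = 14.75/18 = 0.819444
s = 1 + (scale-1)·z/height = 1 + (1.44-1)·14.75/18 = 1.360556
θ = twist·z/height = 123°·14.75/18 = 100.7917° = 1.759146 rad
cos θ = -0.187238, sin θ = 0.982314 (intermediates below are computed at full precision and shown rounded to 5 d.p.)
v1: (-5,-2) → rotate → (2.90082,-4.53710) → ×s → (3.94673,-6.17297) → (3.95,-6.17)
v2: (3,-4) → rotate → (3.36754,3.69590) → ×s → (4.58173,5.02847) → (4.58,5.03)
v3: (3.5,1) → rotate → (-1.63765,3.25086) → ×s → (-2.22811,4.42298) → (-2.23,4.42)
v4: (1.5,3.5) → rotate → (-3.71896,0.81814) → ×s → (-5.05985,1.11312) → (-5.06,1.11)
v5: (-3.5,3) → rotate → (-2.29161,-3.99982) → ×s → (-3.11786,-5.44197) → (-3.12,-5.44)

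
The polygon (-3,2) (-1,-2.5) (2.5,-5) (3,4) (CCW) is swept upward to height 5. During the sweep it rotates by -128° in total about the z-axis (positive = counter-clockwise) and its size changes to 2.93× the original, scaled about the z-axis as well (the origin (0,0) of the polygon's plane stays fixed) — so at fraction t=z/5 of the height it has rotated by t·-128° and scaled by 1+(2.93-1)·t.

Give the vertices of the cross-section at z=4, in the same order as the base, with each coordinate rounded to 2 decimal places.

Cross-section at z=4: (6.61,6.36) (-5.67,3.85) (-13.79,-3.48) (8.30,-9.64)

t = z/height = 4/5 = 0.8
s = 1 + (scale-1)·z/height = 1 + (2.93-1)·4/5 = 2.544000
θ = twist·z/height = -128°·4/5 = -102.4000° = -1.787217 rad
cos θ = -0.214735, sin θ = -0.976672 (intermediates below are computed at full precision and shown rounded to 5 d.p.)
v1: (-3,2) → rotate → (2.59755,2.50055) → ×s → (6.60817,6.36139) → (6.61,6.36)
v2: (-1,-2.5) → rotate → (-2.22695,1.51351) → ×s → (-5.66535,3.85037) → (-5.67,3.85)
v3: (2.5,-5) → rotate → (-5.42020,-1.36800) → ×s → (-13.78899,-3.48020) → (-13.79,-3.48)
v4: (3,4) → rotate → (3.26248,-3.78896) → ×s → (8.29976,-9.63911) → (8.30,-9.64)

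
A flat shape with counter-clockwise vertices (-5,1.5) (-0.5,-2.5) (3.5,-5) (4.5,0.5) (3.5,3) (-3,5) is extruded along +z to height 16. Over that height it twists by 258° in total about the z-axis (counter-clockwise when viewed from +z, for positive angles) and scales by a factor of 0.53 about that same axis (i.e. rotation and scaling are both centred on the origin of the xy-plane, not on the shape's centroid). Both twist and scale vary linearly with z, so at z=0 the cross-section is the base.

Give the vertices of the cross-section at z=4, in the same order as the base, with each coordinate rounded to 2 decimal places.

t = z/height = 4/16 = 0.25
s = 1 + (scale-1)·z/height = 1 + (0.53-1)·4/16 = 0.882500
θ = twist·z/height = 258°·4/16 = 64.5000° = 1.125737 rad
cos θ = 0.430511, sin θ = 0.902585 (intermediates below are computed at full precision and shown rounded to 5 d.p.)
v1: (-5,1.5) → rotate → (-3.50643,-3.86716) → ×s → (-3.09443,-3.41277) → (-3.09,-3.41)
v2: (-0.5,-2.5) → rotate → (2.04121,-1.52757) → ×s → (1.80137,-1.34808) → (1.80,-1.35)
v3: (3.5,-5) → rotate → (6.01972,1.00649) → ×s → (5.31240,0.88823) → (5.31,0.89)
v4: (4.5,0.5) → rotate → (1.48601,4.27689) → ×s → (1.31140,3.77435) → (1.31,3.77)
v5: (3.5,3) → rotate → (-1.20097,4.45058) → ×s → (-1.05985,3.92764) → (-1.06,3.93)
v6: (-3,5) → rotate → (-5.80446,-0.55520) → ×s → (-5.12244,-0.48996) → (-5.12,-0.49)

Cross-section at z=4: (-3.09,-3.41) (1.80,-1.35) (5.31,0.89) (1.31,3.77) (-1.06,3.93) (-5.12,-0.49)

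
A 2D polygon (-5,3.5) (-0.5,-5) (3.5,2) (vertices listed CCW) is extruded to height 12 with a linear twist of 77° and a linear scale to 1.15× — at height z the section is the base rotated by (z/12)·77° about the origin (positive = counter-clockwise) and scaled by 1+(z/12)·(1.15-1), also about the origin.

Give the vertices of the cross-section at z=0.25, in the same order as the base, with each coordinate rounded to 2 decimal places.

t = z/height = 0.25/12 = 0.0208333
s = 1 + (scale-1)·z/height = 1 + (1.15-1)·0.25/12 = 1.003125
θ = twist·z/height = 77°·0.25/12 = 1.6042° = 0.027998 rad
cos θ = 0.999608, sin θ = 0.027994 (intermediates below are computed at full precision and shown rounded to 5 d.p.)
v1: (-5,3.5) → rotate → (-5.09602,3.35866) → ×s → (-5.11195,3.36915) → (-5.11,3.37)
v2: (-0.5,-5) → rotate → (-0.35983,-5.01204) → ×s → (-0.36096,-5.02770) → (-0.36,-5.03)
v3: (3.5,2) → rotate → (3.44264,2.09720) → ×s → (3.45340,2.10375) → (3.45,2.10)

Cross-section at z=0.25: (-5.11,3.37) (-0.36,-5.03) (3.45,2.10)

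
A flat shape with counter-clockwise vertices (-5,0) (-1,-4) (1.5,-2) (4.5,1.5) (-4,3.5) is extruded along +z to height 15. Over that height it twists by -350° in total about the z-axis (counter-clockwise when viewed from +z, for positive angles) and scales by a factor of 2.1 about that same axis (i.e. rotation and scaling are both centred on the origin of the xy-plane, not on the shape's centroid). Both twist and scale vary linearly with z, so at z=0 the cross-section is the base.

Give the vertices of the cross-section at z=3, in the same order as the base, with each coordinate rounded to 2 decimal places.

t = z/height = 3/15 = 0.2
s = 1 + (scale-1)·z/height = 1 + (2.1-1)·3/15 = 1.220000
θ = twist·z/height = -350°·3/15 = -70.0000° = -1.221730 rad
cos θ = 0.342020, sin θ = -0.939693 (intermediates below are computed at full precision and shown rounded to 5 d.p.)
v1: (-5,0) → rotate → (-1.71010,4.69846) → ×s → (-2.08632,5.73212) → (-2.09,5.73)
v2: (-1,-4) → rotate → (-4.10079,-0.42839) → ×s → (-5.00296,-0.52263) → (-5.00,-0.52)
v3: (1.5,-2) → rotate → (-1.36636,-2.09358) → ×s → (-1.66695,-2.55417) → (-1.67,-2.55)
v4: (4.5,1.5) → rotate → (2.94863,-3.71559) → ×s → (3.59733,-4.53302) → (3.60,-4.53)
v5: (-4,3.5) → rotate → (1.92084,4.95584) → ×s → (2.34343,6.04613) → (2.34,6.05)

Cross-section at z=3: (-2.09,5.73) (-5.00,-0.52) (-1.67,-2.55) (3.60,-4.53) (2.34,6.05)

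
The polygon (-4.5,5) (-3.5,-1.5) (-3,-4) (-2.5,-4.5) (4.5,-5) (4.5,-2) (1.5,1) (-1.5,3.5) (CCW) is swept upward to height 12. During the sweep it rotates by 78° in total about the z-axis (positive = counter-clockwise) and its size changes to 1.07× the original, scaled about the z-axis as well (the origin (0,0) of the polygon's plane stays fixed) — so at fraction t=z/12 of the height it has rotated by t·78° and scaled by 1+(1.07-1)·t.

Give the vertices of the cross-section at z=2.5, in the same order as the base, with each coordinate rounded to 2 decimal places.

t = z/height = 2.5/12 = 0.208333
s = 1 + (scale-1)·z/height = 1 + (1.07-1)·2.5/12 = 1.014583
θ = twist·z/height = 78°·2.5/12 = 16.2500° = 0.283616 rad
cos θ = 0.960050, sin θ = 0.279829 (intermediates below are computed at full precision and shown rounded to 5 d.p.)
v1: (-4.5,5) → rotate → (-5.71937,3.54102) → ×s → (-5.80278,3.59266) → (-5.80,3.59)
v2: (-3.5,-1.5) → rotate → (-2.94043,-2.41948) → ×s → (-2.98331,-2.45476) → (-2.98,-2.45)
v3: (-3,-4) → rotate → (-1.76083,-4.67969) → ×s → (-1.78651,-4.74793) → (-1.79,-4.75)
v4: (-2.5,-4.5) → rotate → (-1.14089,-5.01980) → ×s → (-1.15753,-5.09300) → (-1.16,-5.09)
v5: (4.5,-5) → rotate → (5.71937,-3.54102) → ×s → (5.80278,-3.59266) → (5.80,-3.59)
v6: (4.5,-2) → rotate → (4.87988,-0.66087) → ×s → (4.95105,-0.67051) → (4.95,-0.67)
v7: (1.5,1) → rotate → (1.16025,1.37979) → ×s → (1.17717,1.39992) → (1.18,1.40)
v8: (-1.5,3.5) → rotate → (-2.41948,2.94043) → ×s → (-2.45476,2.98331) → (-2.45,2.98)

Cross-section at z=2.5: (-5.80,3.59) (-2.98,-2.45) (-1.79,-4.75) (-1.16,-5.09) (5.80,-3.59) (4.95,-0.67) (1.18,1.40) (-2.45,2.98)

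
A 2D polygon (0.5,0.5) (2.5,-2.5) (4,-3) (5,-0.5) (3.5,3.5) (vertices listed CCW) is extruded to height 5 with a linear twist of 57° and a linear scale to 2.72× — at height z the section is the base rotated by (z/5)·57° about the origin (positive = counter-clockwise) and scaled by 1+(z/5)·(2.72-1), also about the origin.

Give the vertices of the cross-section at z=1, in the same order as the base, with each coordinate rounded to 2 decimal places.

Cross-section at z=1: (0.53,0.79) (3.96,-2.63) (6.07,-2.89) (6.72,0.67) (3.68,5.54)

t = z/height = 1/5 = 0.2
s = 1 + (scale-1)·z/height = 1 + (2.72-1)·1/5 = 1.344000
θ = twist·z/height = 57°·1/5 = 11.4000° = 0.198968 rad
cos θ = 0.980271, sin θ = 0.197657 (intermediates below are computed at full precision and shown rounded to 5 d.p.)
v1: (0.5,0.5) → rotate → (0.39131,0.58896) → ×s → (0.52592,0.79157) → (0.53,0.79)
v2: (2.5,-2.5) → rotate → (2.94482,-1.95653) → ×s → (3.95784,-2.62958) → (3.96,-2.63)
v3: (4,-3) → rotate → (4.51406,-2.15018) → ×s → (6.06689,-2.88985) → (6.07,-2.89)
v4: (5,-0.5) → rotate → (5.00018,0.49815) → ×s → (6.72025,0.66952) → (6.72,0.67)
v5: (3.5,3.5) → rotate → (2.73915,4.12275) → ×s → (3.68142,5.54098) → (3.68,5.54)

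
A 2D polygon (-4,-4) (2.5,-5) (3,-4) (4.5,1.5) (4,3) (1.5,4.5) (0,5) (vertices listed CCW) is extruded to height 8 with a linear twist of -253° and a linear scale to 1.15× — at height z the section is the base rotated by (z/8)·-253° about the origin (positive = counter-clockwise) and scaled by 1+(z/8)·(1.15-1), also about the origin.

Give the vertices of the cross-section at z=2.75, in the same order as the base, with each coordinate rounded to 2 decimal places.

t = z/height = 2.75/8 = 0.34375
s = 1 + (scale-1)·z/height = 1 + (1.15-1)·2.75/8 = 1.051563
θ = twist·z/height = -253°·2.75/8 = -86.9688° = -1.517891 rad
cos θ = 0.052881, sin θ = -0.998601 (intermediates below are computed at full precision and shown rounded to 5 d.p.)
v1: (-4,-4) → rotate → (-4.20593,3.78288) → ×s → (-4.42279,3.97794) → (-4.42,3.98)
v2: (2.5,-5) → rotate → (-4.86080,-2.76091) → ×s → (-5.11144,-2.90326) → (-5.11,-2.90)
v3: (3,-4) → rotate → (-3.83576,-3.20732) → ×s → (-4.03354,-3.37270) → (-4.03,-3.37)
v4: (4.5,1.5) → rotate → (1.73586,-4.41438) → ×s → (1.82537,-4.64200) → (1.83,-4.64)
v5: (4,3) → rotate → (3.20732,-3.83576) → ×s → (3.37270,-4.03354) → (3.37,-4.03)
v6: (1.5,4.5) → rotate → (4.57302,-1.25994) → ×s → (4.80882,-1.32490) → (4.81,-1.32)
v7: (0,5) → rotate → (4.99300,0.26440) → ×s → (5.25046,0.27804) → (5.25,0.28)

Cross-section at z=2.75: (-4.42,3.98) (-5.11,-2.90) (-4.03,-3.37) (1.83,-4.64) (3.37,-4.03) (4.81,-1.32) (5.25,0.28)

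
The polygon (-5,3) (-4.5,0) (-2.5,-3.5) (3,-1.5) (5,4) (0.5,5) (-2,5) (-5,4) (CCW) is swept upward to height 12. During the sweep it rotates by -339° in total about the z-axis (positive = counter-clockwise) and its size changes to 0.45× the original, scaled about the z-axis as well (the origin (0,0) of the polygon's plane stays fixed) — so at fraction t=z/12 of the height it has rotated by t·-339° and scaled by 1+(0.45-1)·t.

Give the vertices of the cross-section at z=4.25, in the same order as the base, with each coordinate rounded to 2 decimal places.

Cross-section at z=4.25: (4.11,2.27) (1.82,3.14) (-1.43,3.15) (-2.26,-1.49) (0.77,-5.10) (3.28,-2.37) (4.29,-0.62) (4.80,1.87)

t = z/height = 4.25/12 = 0.354167
s = 1 + (scale-1)·z/height = 1 + (0.45-1)·4.25/12 = 0.805208
θ = twist·z/height = -339°·4.25/12 = -120.0625° = -2.095486 rad
cos θ = -0.500944, sin θ = -0.865479 (intermediates below are computed at full precision and shown rounded to 5 d.p.)
v1: (-5,3) → rotate → (5.10116,2.82456) → ×s → (4.10750,2.27436) → (4.11,2.27)
v2: (-4.5,0) → rotate → (2.25425,3.89466) → ×s → (1.81514,3.13601) → (1.82,3.14)
v3: (-2.5,-3.5) → rotate → (-1.77682,3.91700) → ×s → (-1.43071,3.15400) → (-1.43,3.15)
v4: (3,-1.5) → rotate → (-2.80105,-1.84502) → ×s → (-2.25543,-1.48563) → (-2.26,-1.49)
v5: (5,4) → rotate → (0.95720,-6.33117) → ×s → (0.77074,-5.09791) → (0.77,-5.10)
v6: (0.5,5) → rotate → (4.07693,-2.93746) → ×s → (3.28277,-2.36527) → (3.28,-2.37)
v7: (-2,5) → rotate → (5.32929,-0.77376) → ×s → (4.29119,-0.62304) → (4.29,-0.62)
v8: (-5,4) → rotate → (5.96664,2.32362) → ×s → (4.80439,1.87100) → (4.80,1.87)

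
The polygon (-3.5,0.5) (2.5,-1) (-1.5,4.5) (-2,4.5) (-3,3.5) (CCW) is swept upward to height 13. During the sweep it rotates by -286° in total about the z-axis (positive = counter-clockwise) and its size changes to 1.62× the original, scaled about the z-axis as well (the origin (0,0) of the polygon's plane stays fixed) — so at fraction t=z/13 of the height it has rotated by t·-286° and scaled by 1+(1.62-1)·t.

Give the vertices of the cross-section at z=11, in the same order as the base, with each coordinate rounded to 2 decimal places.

Cross-section at z=11: (1.83,-5.07) (-0.44,4.08) (-4.98,-5.24) (-4.63,-5.91) (-2.56,-6.54)

t = z/height = 11/13 = 0.846154
s = 1 + (scale-1)·z/height = 1 + (1.62-1)·11/13 = 1.524615
θ = twist·z/height = -286°·11/13 = -242.0000° = -4.223697 rad
cos θ = -0.469472, sin θ = 0.882948 (intermediates below are computed at full precision and shown rounded to 5 d.p.)
v1: (-3.5,0.5) → rotate → (1.20168,-3.32505) → ×s → (1.83209,-5.06943) → (1.83,-5.07)
v2: (2.5,-1) → rotate → (-0.29073,2.67684) → ×s → (-0.44325,4.08115) → (-0.44,4.08)
v3: (-1.5,4.5) → rotate → (-3.26906,-3.43704) → ×s → (-4.98405,-5.24017) → (-4.98,-5.24)
v4: (-2,4.5) → rotate → (-3.03432,-3.87852) → ×s → (-4.62617,-5.91325) → (-4.63,-5.91)
v5: (-3,3.5) → rotate → (-1.68190,-4.29199) → ×s → (-2.56425,-6.54364) → (-2.56,-6.54)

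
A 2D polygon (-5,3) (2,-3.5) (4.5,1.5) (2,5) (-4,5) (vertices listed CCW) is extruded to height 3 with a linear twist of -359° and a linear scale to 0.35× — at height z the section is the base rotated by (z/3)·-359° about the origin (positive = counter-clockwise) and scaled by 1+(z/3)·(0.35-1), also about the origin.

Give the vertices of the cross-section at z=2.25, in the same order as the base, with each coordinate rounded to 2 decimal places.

t = z/height = 2.25/3 = 0.75
s = 1 + (scale-1)·z/height = 1 + (0.35-1)·2.25/3 = 0.512500
θ = twist·z/height = -359°·2.25/3 = -269.2500° = -4.699299 rad
cos θ = -0.013090, sin θ = 0.999914 (intermediates below are computed at full precision and shown rounded to 5 d.p.)
v1: (-5,3) → rotate → (-2.93430,-5.03884) → ×s → (-1.50383,-2.58241) → (-1.50,-2.58)
v2: (2,-3.5) → rotate → (3.47352,2.04564) → ×s → (1.78018,1.04839) → (1.78,1.05)
v3: (4.5,1.5) → rotate → (-1.55877,4.47998) → ×s → (-0.79887,2.29599) → (-0.80,2.30)
v4: (2,5) → rotate → (-5.02575,1.93438) → ×s → (-2.57570,0.99137) → (-2.58,0.99)
v5: (-4,5) → rotate → (-4.94721,-4.06511) → ×s → (-2.53545,-2.08337) → (-2.54,-2.08)

Cross-section at z=2.25: (-1.50,-2.58) (1.78,1.05) (-0.80,2.30) (-2.58,0.99) (-2.54,-2.08)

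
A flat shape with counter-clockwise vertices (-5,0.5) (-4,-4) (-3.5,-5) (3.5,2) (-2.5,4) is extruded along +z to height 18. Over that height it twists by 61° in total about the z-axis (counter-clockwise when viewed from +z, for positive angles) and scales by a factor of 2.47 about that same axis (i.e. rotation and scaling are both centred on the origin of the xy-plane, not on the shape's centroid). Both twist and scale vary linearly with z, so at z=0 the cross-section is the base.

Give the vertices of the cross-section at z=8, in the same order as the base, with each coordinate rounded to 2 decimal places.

t = z/height = 8/18 = 0.444444
s = 1 + (scale-1)·z/height = 1 + (2.47-1)·8/18 = 1.653333
θ = twist·z/height = 61°·8/18 = 27.1111° = 0.473178 rad
cos θ = 0.890124, sin θ = 0.455718 (intermediates below are computed at full precision and shown rounded to 5 d.p.)
v1: (-5,0.5) → rotate → (-4.67848,-1.83353) → ×s → (-7.73509,-3.03143) → (-7.74,-3.03)
v2: (-4,-4) → rotate → (-1.73763,-5.38337) → ×s → (-2.87288,-8.90050) → (-2.87,-8.90)
v3: (-3.5,-5) → rotate → (-0.83685,-6.04563) → ×s → (-1.38359,-9.99545) → (-1.38,-10.00)
v4: (3.5,2) → rotate → (2.20400,3.37526) → ×s → (3.64395,5.58043) → (3.64,5.58)
v5: (-2.5,4) → rotate → (-4.04818,2.42120) → ×s → (-6.69299,4.00306) → (-6.69,4.00)

Cross-section at z=8: (-7.74,-3.03) (-2.87,-8.90) (-1.38,-10.00) (3.64,5.58) (-6.69,4.00)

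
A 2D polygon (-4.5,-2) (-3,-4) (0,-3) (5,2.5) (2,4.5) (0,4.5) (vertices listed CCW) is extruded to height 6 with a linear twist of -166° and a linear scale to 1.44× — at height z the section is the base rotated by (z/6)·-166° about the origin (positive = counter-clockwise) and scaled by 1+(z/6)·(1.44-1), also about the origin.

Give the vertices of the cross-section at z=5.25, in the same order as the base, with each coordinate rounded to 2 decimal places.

Cross-section at z=5.25: (3.54,5.83) (0.26,6.92) (-2.37,3.41) (-3.72,-6.79) (1.28,-6.70) (3.55,-5.12)

t = z/height = 5.25/6 = 0.875
s = 1 + (scale-1)·z/height = 1 + (1.44-1)·5.25/6 = 1.385000
θ = twist·z/height = -166°·5.25/6 = -145.2500° = -2.535091 rad
cos θ = -0.821647, sin θ = -0.569997 (intermediates below are computed at full precision and shown rounded to 5 d.p.)
v1: (-4.5,-2) → rotate → (2.55742,4.20828) → ×s → (3.54202,5.82847) → (3.54,5.83)
v2: (-3,-4) → rotate → (0.18495,4.99658) → ×s → (0.25616,6.92026) → (0.26,6.92)
v3: (0,-3) → rotate → (-1.70999,2.46494) → ×s → (-2.36834,3.41394) → (-2.37,3.41)
v4: (5,2.5) → rotate → (-2.68324,-4.90410) → ×s → (-3.71629,-6.79218) → (-3.72,-6.79)
v5: (2,4.5) → rotate → (0.92169,-4.83740) → ×s → (1.27654,-6.69981) → (1.28,-6.70)
v6: (0,4.5) → rotate → (2.56499,-3.69741) → ×s → (3.55250,-5.12091) → (3.55,-5.12)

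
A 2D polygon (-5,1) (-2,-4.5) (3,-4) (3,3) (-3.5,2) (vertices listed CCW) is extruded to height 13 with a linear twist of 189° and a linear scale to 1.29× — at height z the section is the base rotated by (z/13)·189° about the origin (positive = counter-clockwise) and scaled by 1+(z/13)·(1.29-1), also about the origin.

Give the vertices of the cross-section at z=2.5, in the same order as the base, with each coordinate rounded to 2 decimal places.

t = z/height = 2.5/13 = 0.192308
s = 1 + (scale-1)·z/height = 1 + (1.29-1)·2.5/13 = 1.055769
θ = twist·z/height = 189°·2.5/13 = 36.3462° = 0.634360 rad
cos θ = 0.805451, sin θ = 0.592662 (intermediates below are computed at full precision and shown rounded to 5 d.p.)
v1: (-5,1) → rotate → (-4.61992,-2.15786) → ×s → (-4.87757,-2.27820) → (-4.88,-2.28)
v2: (-2,-4.5) → rotate → (1.05608,-4.80985) → ×s → (1.11497,-5.07810) → (1.11,-5.08)
v3: (3,-4) → rotate → (4.78700,-1.44382) → ×s → (5.05397,-1.52434) → (5.05,-1.52)
v4: (3,3) → rotate → (0.63837,4.19434) → ×s → (0.67397,4.42826) → (0.67,4.43)
v5: (-3.5,2) → rotate → (-4.00440,-0.46342) → ×s → (-4.22773,-0.48926) → (-4.23,-0.49)

Cross-section at z=2.5: (-4.88,-2.28) (1.11,-5.08) (5.05,-1.52) (0.67,4.43) (-4.23,-0.49)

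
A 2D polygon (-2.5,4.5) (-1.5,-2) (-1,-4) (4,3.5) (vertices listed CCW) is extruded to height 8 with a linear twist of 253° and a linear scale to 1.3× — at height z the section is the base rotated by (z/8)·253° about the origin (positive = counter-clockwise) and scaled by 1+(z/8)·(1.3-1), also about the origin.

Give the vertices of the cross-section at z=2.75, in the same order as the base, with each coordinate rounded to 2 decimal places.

t = z/height = 2.75/8 = 0.34375
s = 1 + (scale-1)·z/height = 1 + (1.3-1)·2.75/8 = 1.103125
θ = twist·z/height = 253°·2.75/8 = 86.9688° = 1.517891 rad
cos θ = 0.052881, sin θ = 0.998601 (intermediates below are computed at full precision and shown rounded to 5 d.p.)
v1: (-2.5,4.5) → rotate → (-4.62591,-2.25854) → ×s → (-5.10295,-2.49145) → (-5.10,-2.49)
v2: (-1.5,-2) → rotate → (1.91788,-1.60366) → ×s → (2.11566,-1.76904) → (2.12,-1.77)
v3: (-1,-4) → rotate → (3.94152,-1.21012) → ×s → (4.34799,-1.33492) → (4.35,-1.33)
v4: (4,3.5) → rotate → (-3.28358,4.17949) → ×s → (-3.62220,4.61049) → (-3.62,4.61)

Cross-section at z=2.75: (-5.10,-2.49) (2.12,-1.77) (4.35,-1.33) (-3.62,4.61)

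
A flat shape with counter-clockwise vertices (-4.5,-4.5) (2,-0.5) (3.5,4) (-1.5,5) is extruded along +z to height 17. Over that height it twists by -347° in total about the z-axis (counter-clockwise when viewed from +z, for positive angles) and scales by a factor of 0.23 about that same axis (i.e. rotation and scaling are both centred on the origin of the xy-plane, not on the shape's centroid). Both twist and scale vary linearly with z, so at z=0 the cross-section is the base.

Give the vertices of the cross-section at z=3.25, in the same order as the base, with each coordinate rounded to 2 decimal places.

t = z/height = 3.25/17 = 0.191176
s = 1 + (scale-1)·z/height = 1 + (0.23-1)·3.25/17 = 0.852794
θ = twist·z/height = -347°·3.25/17 = -66.3382° = -1.157821 rad
cos θ = 0.401337, sin θ = -0.915931 (intermediates below are computed at full precision and shown rounded to 5 d.p.)
v1: (-4.5,-4.5) → rotate → (-5.92770,2.31567) → ×s → (-5.05511,1.97479) → (-5.06,1.97)
v2: (2,-0.5) → rotate → (0.34471,-2.03253) → ×s → (0.29396,-1.73333) → (0.29,-1.73)
v3: (3.5,4) → rotate → (5.06840,-1.60041) → ×s → (4.32230,-1.36482) → (4.32,-1.36)
v4: (-1.5,5) → rotate → (3.97765,3.38058) → ×s → (3.39211,2.88294) → (3.39,2.88)

Cross-section at z=3.25: (-5.06,1.97) (0.29,-1.73) (4.32,-1.36) (3.39,2.88)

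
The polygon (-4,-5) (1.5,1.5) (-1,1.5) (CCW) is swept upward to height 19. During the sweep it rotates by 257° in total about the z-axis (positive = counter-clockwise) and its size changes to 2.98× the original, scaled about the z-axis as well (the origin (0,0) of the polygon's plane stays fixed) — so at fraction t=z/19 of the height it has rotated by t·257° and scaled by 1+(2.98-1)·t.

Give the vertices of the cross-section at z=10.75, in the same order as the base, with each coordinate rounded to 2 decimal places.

Cross-section at z=10.75: (13.00,3.91) (-4.42,-0.81) (-0.06,-3.82)

t = z/height = 10.75/19 = 0.565789
s = 1 + (scale-1)·z/height = 1 + (2.98-1)·10.75/19 = 2.120263
θ = twist·z/height = 257°·10.75/19 = 145.4079° = 2.537847 rad
cos θ = -0.823215, sin θ = 0.567730 (intermediates below are computed at full precision and shown rounded to 5 d.p.)
v1: (-4,-5) → rotate → (6.13151,1.84515) → ×s → (13.00041,3.91221) → (13.00,3.91)
v2: (1.5,1.5) → rotate → (-2.08642,-0.38323) → ×s → (-4.42375,-0.81254) → (-4.42,-0.81)
v3: (-1,1.5) → rotate → (-0.02838,-1.80255) → ×s → (-0.06017,-3.82189) → (-0.06,-3.82)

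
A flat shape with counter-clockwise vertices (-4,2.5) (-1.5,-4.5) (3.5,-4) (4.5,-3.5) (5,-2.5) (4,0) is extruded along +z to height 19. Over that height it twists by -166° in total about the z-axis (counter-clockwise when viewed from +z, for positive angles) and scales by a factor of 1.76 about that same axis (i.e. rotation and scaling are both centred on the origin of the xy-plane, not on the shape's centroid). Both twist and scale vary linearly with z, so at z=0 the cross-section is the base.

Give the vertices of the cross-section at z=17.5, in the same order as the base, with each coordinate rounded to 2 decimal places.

t = z/height = 17.5/19 = 0.921053
s = 1 + (scale-1)·z/height = 1 + (1.76-1)·17.5/19 = 1.700000
θ = twist·z/height = -166°·17.5/19 = -152.8947° = -2.668517 rad
cos θ = -0.890171, sin θ = -0.455627 (intermediates below are computed at full precision and shown rounded to 5 d.p.)
v1: (-4,2.5) → rotate → (4.69975,-0.40292) → ×s → (7.98958,-0.68497) → (7.99,-0.68)
v2: (-1.5,-4.5) → rotate → (-0.71506,4.68921) → ×s → (-1.21561,7.97166) → (-1.22,7.97)
v3: (3.5,-4) → rotate → (-4.93811,1.96599) → ×s → (-8.39478,3.34218) → (-8.39,3.34)
v4: (4.5,-3.5) → rotate → (-5.60046,1.06528) → ×s → (-9.52079,1.81097) → (-9.52,1.81)
v5: (5,-2.5) → rotate → (-5.58992,-0.05271) → ×s → (-9.50287,-0.08960) → (-9.50,-0.09)
v6: (4,0) → rotate → (-3.56068,-1.82251) → ×s → (-6.05316,-3.09826) → (-6.05,-3.10)

Cross-section at z=17.5: (7.99,-0.68) (-1.22,7.97) (-8.39,3.34) (-9.52,1.81) (-9.50,-0.09) (-6.05,-3.10)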